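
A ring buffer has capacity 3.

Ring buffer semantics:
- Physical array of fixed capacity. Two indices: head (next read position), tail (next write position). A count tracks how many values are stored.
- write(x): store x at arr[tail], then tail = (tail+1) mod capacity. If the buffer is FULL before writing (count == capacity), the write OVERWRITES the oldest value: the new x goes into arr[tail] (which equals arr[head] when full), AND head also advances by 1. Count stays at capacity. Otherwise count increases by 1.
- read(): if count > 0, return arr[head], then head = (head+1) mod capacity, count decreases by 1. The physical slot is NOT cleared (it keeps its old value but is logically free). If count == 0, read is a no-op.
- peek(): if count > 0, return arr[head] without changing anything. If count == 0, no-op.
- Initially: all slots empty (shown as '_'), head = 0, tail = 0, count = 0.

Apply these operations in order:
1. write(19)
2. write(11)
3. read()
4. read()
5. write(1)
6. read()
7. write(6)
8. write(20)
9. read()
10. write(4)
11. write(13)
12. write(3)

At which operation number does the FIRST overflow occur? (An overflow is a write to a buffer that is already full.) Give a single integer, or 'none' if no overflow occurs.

After op 1 (write(19)): arr=[19 _ _] head=0 tail=1 count=1
After op 2 (write(11)): arr=[19 11 _] head=0 tail=2 count=2
After op 3 (read()): arr=[19 11 _] head=1 tail=2 count=1
After op 4 (read()): arr=[19 11 _] head=2 tail=2 count=0
After op 5 (write(1)): arr=[19 11 1] head=2 tail=0 count=1
After op 6 (read()): arr=[19 11 1] head=0 tail=0 count=0
After op 7 (write(6)): arr=[6 11 1] head=0 tail=1 count=1
After op 8 (write(20)): arr=[6 20 1] head=0 tail=2 count=2
After op 9 (read()): arr=[6 20 1] head=1 tail=2 count=1
After op 10 (write(4)): arr=[6 20 4] head=1 tail=0 count=2
After op 11 (write(13)): arr=[13 20 4] head=1 tail=1 count=3
After op 12 (write(3)): arr=[13 3 4] head=2 tail=2 count=3

Answer: 12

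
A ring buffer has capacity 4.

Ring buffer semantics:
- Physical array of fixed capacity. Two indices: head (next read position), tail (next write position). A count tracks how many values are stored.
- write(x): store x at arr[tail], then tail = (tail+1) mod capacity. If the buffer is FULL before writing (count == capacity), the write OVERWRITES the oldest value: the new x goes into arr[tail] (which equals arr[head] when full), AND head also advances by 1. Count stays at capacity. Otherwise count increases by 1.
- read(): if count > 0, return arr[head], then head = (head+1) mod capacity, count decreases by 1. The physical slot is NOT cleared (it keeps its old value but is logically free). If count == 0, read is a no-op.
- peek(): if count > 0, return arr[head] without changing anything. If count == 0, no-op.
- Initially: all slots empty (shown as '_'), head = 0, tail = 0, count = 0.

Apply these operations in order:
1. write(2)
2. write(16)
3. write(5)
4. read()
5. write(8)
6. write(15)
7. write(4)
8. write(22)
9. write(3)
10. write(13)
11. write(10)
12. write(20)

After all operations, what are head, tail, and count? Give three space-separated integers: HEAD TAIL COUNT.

Answer: 3 3 4

Derivation:
After op 1 (write(2)): arr=[2 _ _ _] head=0 tail=1 count=1
After op 2 (write(16)): arr=[2 16 _ _] head=0 tail=2 count=2
After op 3 (write(5)): arr=[2 16 5 _] head=0 tail=3 count=3
After op 4 (read()): arr=[2 16 5 _] head=1 tail=3 count=2
After op 5 (write(8)): arr=[2 16 5 8] head=1 tail=0 count=3
After op 6 (write(15)): arr=[15 16 5 8] head=1 tail=1 count=4
After op 7 (write(4)): arr=[15 4 5 8] head=2 tail=2 count=4
After op 8 (write(22)): arr=[15 4 22 8] head=3 tail=3 count=4
After op 9 (write(3)): arr=[15 4 22 3] head=0 tail=0 count=4
After op 10 (write(13)): arr=[13 4 22 3] head=1 tail=1 count=4
After op 11 (write(10)): arr=[13 10 22 3] head=2 tail=2 count=4
After op 12 (write(20)): arr=[13 10 20 3] head=3 tail=3 count=4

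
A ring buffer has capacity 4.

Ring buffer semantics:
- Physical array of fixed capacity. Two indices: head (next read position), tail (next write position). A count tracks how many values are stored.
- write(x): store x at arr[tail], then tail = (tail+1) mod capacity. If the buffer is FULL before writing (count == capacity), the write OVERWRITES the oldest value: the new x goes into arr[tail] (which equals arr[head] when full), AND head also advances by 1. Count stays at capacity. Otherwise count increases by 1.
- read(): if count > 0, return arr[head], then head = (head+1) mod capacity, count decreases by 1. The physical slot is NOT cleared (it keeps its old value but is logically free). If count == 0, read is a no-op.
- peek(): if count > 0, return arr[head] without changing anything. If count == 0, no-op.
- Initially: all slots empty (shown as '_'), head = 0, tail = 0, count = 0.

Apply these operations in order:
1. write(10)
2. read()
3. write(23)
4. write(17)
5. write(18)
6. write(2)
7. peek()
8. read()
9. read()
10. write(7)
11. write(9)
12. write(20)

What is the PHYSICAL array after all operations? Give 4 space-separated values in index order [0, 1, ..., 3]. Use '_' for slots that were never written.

Answer: 2 7 9 20

Derivation:
After op 1 (write(10)): arr=[10 _ _ _] head=0 tail=1 count=1
After op 2 (read()): arr=[10 _ _ _] head=1 tail=1 count=0
After op 3 (write(23)): arr=[10 23 _ _] head=1 tail=2 count=1
After op 4 (write(17)): arr=[10 23 17 _] head=1 tail=3 count=2
After op 5 (write(18)): arr=[10 23 17 18] head=1 tail=0 count=3
After op 6 (write(2)): arr=[2 23 17 18] head=1 tail=1 count=4
After op 7 (peek()): arr=[2 23 17 18] head=1 tail=1 count=4
After op 8 (read()): arr=[2 23 17 18] head=2 tail=1 count=3
After op 9 (read()): arr=[2 23 17 18] head=3 tail=1 count=2
After op 10 (write(7)): arr=[2 7 17 18] head=3 tail=2 count=3
After op 11 (write(9)): arr=[2 7 9 18] head=3 tail=3 count=4
After op 12 (write(20)): arr=[2 7 9 20] head=0 tail=0 count=4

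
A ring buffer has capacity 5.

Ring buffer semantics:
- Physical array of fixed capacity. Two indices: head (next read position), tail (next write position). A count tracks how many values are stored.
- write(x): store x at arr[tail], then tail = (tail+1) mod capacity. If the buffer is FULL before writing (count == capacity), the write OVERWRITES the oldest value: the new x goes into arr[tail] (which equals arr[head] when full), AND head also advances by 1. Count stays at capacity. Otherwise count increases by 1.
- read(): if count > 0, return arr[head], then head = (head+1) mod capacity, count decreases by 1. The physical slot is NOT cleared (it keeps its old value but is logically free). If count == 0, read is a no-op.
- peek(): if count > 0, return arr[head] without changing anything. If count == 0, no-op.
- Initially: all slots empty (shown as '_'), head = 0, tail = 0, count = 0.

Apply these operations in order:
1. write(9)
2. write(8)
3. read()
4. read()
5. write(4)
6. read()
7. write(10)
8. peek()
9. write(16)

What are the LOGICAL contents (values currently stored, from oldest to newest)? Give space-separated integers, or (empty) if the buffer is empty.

After op 1 (write(9)): arr=[9 _ _ _ _] head=0 tail=1 count=1
After op 2 (write(8)): arr=[9 8 _ _ _] head=0 tail=2 count=2
After op 3 (read()): arr=[9 8 _ _ _] head=1 tail=2 count=1
After op 4 (read()): arr=[9 8 _ _ _] head=2 tail=2 count=0
After op 5 (write(4)): arr=[9 8 4 _ _] head=2 tail=3 count=1
After op 6 (read()): arr=[9 8 4 _ _] head=3 tail=3 count=0
After op 7 (write(10)): arr=[9 8 4 10 _] head=3 tail=4 count=1
After op 8 (peek()): arr=[9 8 4 10 _] head=3 tail=4 count=1
After op 9 (write(16)): arr=[9 8 4 10 16] head=3 tail=0 count=2

Answer: 10 16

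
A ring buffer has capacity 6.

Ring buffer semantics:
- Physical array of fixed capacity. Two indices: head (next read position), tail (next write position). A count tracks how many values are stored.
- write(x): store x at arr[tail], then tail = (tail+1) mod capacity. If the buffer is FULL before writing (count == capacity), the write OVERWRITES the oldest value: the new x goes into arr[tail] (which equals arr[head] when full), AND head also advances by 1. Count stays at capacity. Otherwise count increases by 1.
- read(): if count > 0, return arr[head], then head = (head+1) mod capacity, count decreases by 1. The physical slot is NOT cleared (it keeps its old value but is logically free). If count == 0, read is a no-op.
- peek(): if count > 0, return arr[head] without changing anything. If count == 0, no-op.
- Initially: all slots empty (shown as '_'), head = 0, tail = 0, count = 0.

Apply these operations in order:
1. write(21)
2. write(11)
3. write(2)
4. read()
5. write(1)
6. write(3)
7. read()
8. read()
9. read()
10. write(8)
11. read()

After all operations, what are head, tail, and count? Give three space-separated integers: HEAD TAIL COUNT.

Answer: 5 0 1

Derivation:
After op 1 (write(21)): arr=[21 _ _ _ _ _] head=0 tail=1 count=1
After op 2 (write(11)): arr=[21 11 _ _ _ _] head=0 tail=2 count=2
After op 3 (write(2)): arr=[21 11 2 _ _ _] head=0 tail=3 count=3
After op 4 (read()): arr=[21 11 2 _ _ _] head=1 tail=3 count=2
After op 5 (write(1)): arr=[21 11 2 1 _ _] head=1 tail=4 count=3
After op 6 (write(3)): arr=[21 11 2 1 3 _] head=1 tail=5 count=4
After op 7 (read()): arr=[21 11 2 1 3 _] head=2 tail=5 count=3
After op 8 (read()): arr=[21 11 2 1 3 _] head=3 tail=5 count=2
After op 9 (read()): arr=[21 11 2 1 3 _] head=4 tail=5 count=1
After op 10 (write(8)): arr=[21 11 2 1 3 8] head=4 tail=0 count=2
After op 11 (read()): arr=[21 11 2 1 3 8] head=5 tail=0 count=1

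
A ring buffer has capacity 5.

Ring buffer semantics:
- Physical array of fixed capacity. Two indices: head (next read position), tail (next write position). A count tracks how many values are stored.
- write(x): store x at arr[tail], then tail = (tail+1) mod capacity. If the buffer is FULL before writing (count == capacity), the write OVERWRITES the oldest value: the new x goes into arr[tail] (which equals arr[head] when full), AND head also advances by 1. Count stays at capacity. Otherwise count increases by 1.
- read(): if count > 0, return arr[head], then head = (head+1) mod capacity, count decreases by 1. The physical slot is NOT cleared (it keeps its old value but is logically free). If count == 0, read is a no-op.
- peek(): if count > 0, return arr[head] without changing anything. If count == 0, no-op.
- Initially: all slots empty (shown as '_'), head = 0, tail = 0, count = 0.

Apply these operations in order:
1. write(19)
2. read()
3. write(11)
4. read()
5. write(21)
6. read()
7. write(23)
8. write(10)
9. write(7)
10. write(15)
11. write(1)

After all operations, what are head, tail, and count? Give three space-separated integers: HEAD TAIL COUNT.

After op 1 (write(19)): arr=[19 _ _ _ _] head=0 tail=1 count=1
After op 2 (read()): arr=[19 _ _ _ _] head=1 tail=1 count=0
After op 3 (write(11)): arr=[19 11 _ _ _] head=1 tail=2 count=1
After op 4 (read()): arr=[19 11 _ _ _] head=2 tail=2 count=0
After op 5 (write(21)): arr=[19 11 21 _ _] head=2 tail=3 count=1
After op 6 (read()): arr=[19 11 21 _ _] head=3 tail=3 count=0
After op 7 (write(23)): arr=[19 11 21 23 _] head=3 tail=4 count=1
After op 8 (write(10)): arr=[19 11 21 23 10] head=3 tail=0 count=2
After op 9 (write(7)): arr=[7 11 21 23 10] head=3 tail=1 count=3
After op 10 (write(15)): arr=[7 15 21 23 10] head=3 tail=2 count=4
After op 11 (write(1)): arr=[7 15 1 23 10] head=3 tail=3 count=5

Answer: 3 3 5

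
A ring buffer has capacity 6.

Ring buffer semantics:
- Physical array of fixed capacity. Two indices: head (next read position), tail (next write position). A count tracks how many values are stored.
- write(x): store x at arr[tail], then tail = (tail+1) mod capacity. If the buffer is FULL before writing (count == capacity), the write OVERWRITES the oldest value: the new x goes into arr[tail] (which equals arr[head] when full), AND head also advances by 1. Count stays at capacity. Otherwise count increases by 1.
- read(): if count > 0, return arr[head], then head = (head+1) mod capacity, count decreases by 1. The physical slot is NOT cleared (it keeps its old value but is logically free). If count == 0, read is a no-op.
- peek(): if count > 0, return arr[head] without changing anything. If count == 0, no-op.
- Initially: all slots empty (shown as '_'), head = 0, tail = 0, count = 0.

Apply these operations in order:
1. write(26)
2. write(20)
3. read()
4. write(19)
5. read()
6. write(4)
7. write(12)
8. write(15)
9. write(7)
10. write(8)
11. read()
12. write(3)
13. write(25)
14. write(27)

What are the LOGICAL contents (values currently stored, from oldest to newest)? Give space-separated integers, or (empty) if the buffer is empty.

After op 1 (write(26)): arr=[26 _ _ _ _ _] head=0 tail=1 count=1
After op 2 (write(20)): arr=[26 20 _ _ _ _] head=0 tail=2 count=2
After op 3 (read()): arr=[26 20 _ _ _ _] head=1 tail=2 count=1
After op 4 (write(19)): arr=[26 20 19 _ _ _] head=1 tail=3 count=2
After op 5 (read()): arr=[26 20 19 _ _ _] head=2 tail=3 count=1
After op 6 (write(4)): arr=[26 20 19 4 _ _] head=2 tail=4 count=2
After op 7 (write(12)): arr=[26 20 19 4 12 _] head=2 tail=5 count=3
After op 8 (write(15)): arr=[26 20 19 4 12 15] head=2 tail=0 count=4
After op 9 (write(7)): arr=[7 20 19 4 12 15] head=2 tail=1 count=5
After op 10 (write(8)): arr=[7 8 19 4 12 15] head=2 tail=2 count=6
After op 11 (read()): arr=[7 8 19 4 12 15] head=3 tail=2 count=5
After op 12 (write(3)): arr=[7 8 3 4 12 15] head=3 tail=3 count=6
After op 13 (write(25)): arr=[7 8 3 25 12 15] head=4 tail=4 count=6
After op 14 (write(27)): arr=[7 8 3 25 27 15] head=5 tail=5 count=6

Answer: 15 7 8 3 25 27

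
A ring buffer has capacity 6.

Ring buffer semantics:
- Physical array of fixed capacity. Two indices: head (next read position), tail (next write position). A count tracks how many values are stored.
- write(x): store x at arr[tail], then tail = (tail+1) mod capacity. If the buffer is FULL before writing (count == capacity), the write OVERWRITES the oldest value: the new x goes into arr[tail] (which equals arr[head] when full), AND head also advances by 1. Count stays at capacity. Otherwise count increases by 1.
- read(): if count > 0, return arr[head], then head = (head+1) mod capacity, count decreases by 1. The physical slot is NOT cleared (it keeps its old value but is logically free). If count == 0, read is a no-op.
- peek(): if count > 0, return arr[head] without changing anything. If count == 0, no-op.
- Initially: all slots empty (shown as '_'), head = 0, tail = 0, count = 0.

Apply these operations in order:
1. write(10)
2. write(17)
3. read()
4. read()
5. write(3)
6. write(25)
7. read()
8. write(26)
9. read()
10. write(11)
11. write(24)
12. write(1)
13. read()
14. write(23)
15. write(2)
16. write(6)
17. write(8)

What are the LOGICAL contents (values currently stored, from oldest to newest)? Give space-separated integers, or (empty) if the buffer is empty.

After op 1 (write(10)): arr=[10 _ _ _ _ _] head=0 tail=1 count=1
After op 2 (write(17)): arr=[10 17 _ _ _ _] head=0 tail=2 count=2
After op 3 (read()): arr=[10 17 _ _ _ _] head=1 tail=2 count=1
After op 4 (read()): arr=[10 17 _ _ _ _] head=2 tail=2 count=0
After op 5 (write(3)): arr=[10 17 3 _ _ _] head=2 tail=3 count=1
After op 6 (write(25)): arr=[10 17 3 25 _ _] head=2 tail=4 count=2
After op 7 (read()): arr=[10 17 3 25 _ _] head=3 tail=4 count=1
After op 8 (write(26)): arr=[10 17 3 25 26 _] head=3 tail=5 count=2
After op 9 (read()): arr=[10 17 3 25 26 _] head=4 tail=5 count=1
After op 10 (write(11)): arr=[10 17 3 25 26 11] head=4 tail=0 count=2
After op 11 (write(24)): arr=[24 17 3 25 26 11] head=4 tail=1 count=3
After op 12 (write(1)): arr=[24 1 3 25 26 11] head=4 tail=2 count=4
After op 13 (read()): arr=[24 1 3 25 26 11] head=5 tail=2 count=3
After op 14 (write(23)): arr=[24 1 23 25 26 11] head=5 tail=3 count=4
After op 15 (write(2)): arr=[24 1 23 2 26 11] head=5 tail=4 count=5
After op 16 (write(6)): arr=[24 1 23 2 6 11] head=5 tail=5 count=6
After op 17 (write(8)): arr=[24 1 23 2 6 8] head=0 tail=0 count=6

Answer: 24 1 23 2 6 8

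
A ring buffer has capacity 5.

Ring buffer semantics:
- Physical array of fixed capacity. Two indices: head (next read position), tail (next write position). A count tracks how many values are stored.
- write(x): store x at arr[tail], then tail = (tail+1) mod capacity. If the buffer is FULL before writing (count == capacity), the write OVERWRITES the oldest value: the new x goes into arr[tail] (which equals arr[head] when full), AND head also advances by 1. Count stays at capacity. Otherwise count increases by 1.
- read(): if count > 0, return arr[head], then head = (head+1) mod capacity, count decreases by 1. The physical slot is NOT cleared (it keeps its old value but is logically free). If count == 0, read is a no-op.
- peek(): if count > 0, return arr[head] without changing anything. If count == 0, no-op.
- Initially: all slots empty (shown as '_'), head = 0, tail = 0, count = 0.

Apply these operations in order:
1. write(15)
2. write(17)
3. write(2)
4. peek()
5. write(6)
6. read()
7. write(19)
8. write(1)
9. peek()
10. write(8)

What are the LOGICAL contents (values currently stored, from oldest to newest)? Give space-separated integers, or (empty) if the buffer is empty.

After op 1 (write(15)): arr=[15 _ _ _ _] head=0 tail=1 count=1
After op 2 (write(17)): arr=[15 17 _ _ _] head=0 tail=2 count=2
After op 3 (write(2)): arr=[15 17 2 _ _] head=0 tail=3 count=3
After op 4 (peek()): arr=[15 17 2 _ _] head=0 tail=3 count=3
After op 5 (write(6)): arr=[15 17 2 6 _] head=0 tail=4 count=4
After op 6 (read()): arr=[15 17 2 6 _] head=1 tail=4 count=3
After op 7 (write(19)): arr=[15 17 2 6 19] head=1 tail=0 count=4
After op 8 (write(1)): arr=[1 17 2 6 19] head=1 tail=1 count=5
After op 9 (peek()): arr=[1 17 2 6 19] head=1 tail=1 count=5
After op 10 (write(8)): arr=[1 8 2 6 19] head=2 tail=2 count=5

Answer: 2 6 19 1 8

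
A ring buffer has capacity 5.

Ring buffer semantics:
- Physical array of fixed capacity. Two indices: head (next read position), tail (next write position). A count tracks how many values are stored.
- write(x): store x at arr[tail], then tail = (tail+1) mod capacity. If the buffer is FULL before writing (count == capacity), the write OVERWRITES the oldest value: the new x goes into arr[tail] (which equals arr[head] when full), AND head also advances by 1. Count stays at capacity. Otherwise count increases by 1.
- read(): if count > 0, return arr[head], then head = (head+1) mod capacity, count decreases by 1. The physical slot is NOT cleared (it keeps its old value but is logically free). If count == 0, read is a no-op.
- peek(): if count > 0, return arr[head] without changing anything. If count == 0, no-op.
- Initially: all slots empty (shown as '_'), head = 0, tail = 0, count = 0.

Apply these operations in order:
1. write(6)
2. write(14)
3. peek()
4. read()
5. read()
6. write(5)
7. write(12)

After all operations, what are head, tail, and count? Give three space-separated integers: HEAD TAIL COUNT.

After op 1 (write(6)): arr=[6 _ _ _ _] head=0 tail=1 count=1
After op 2 (write(14)): arr=[6 14 _ _ _] head=0 tail=2 count=2
After op 3 (peek()): arr=[6 14 _ _ _] head=0 tail=2 count=2
After op 4 (read()): arr=[6 14 _ _ _] head=1 tail=2 count=1
After op 5 (read()): arr=[6 14 _ _ _] head=2 tail=2 count=0
After op 6 (write(5)): arr=[6 14 5 _ _] head=2 tail=3 count=1
After op 7 (write(12)): arr=[6 14 5 12 _] head=2 tail=4 count=2

Answer: 2 4 2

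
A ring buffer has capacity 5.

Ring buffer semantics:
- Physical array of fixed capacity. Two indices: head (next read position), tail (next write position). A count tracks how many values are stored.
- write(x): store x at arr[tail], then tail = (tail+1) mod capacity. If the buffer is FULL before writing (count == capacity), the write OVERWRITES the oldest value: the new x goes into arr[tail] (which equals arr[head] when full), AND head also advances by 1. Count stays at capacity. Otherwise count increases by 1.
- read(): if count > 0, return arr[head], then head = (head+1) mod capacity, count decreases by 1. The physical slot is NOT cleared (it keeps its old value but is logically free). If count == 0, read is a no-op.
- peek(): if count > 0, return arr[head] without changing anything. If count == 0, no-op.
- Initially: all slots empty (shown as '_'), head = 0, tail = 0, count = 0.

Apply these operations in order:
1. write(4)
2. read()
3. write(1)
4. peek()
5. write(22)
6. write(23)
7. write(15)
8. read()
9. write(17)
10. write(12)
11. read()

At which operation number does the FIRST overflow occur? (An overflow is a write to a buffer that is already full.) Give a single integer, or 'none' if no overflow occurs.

After op 1 (write(4)): arr=[4 _ _ _ _] head=0 tail=1 count=1
After op 2 (read()): arr=[4 _ _ _ _] head=1 tail=1 count=0
After op 3 (write(1)): arr=[4 1 _ _ _] head=1 tail=2 count=1
After op 4 (peek()): arr=[4 1 _ _ _] head=1 tail=2 count=1
After op 5 (write(22)): arr=[4 1 22 _ _] head=1 tail=3 count=2
After op 6 (write(23)): arr=[4 1 22 23 _] head=1 tail=4 count=3
After op 7 (write(15)): arr=[4 1 22 23 15] head=1 tail=0 count=4
After op 8 (read()): arr=[4 1 22 23 15] head=2 tail=0 count=3
After op 9 (write(17)): arr=[17 1 22 23 15] head=2 tail=1 count=4
After op 10 (write(12)): arr=[17 12 22 23 15] head=2 tail=2 count=5
After op 11 (read()): arr=[17 12 22 23 15] head=3 tail=2 count=4

Answer: none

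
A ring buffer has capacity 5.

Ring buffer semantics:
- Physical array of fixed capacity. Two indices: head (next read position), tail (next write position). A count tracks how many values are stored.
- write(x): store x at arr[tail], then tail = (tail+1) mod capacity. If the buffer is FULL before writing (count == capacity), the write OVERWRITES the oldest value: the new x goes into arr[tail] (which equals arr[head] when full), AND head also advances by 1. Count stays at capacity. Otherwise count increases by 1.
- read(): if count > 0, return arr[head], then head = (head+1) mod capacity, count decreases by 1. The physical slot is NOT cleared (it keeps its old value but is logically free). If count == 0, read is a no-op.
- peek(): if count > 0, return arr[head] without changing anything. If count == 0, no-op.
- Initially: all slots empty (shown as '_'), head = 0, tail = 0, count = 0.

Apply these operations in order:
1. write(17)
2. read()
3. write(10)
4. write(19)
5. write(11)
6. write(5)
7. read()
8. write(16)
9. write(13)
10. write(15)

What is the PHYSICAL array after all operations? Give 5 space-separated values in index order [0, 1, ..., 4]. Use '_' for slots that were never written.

Answer: 16 13 15 11 5

Derivation:
After op 1 (write(17)): arr=[17 _ _ _ _] head=0 tail=1 count=1
After op 2 (read()): arr=[17 _ _ _ _] head=1 tail=1 count=0
After op 3 (write(10)): arr=[17 10 _ _ _] head=1 tail=2 count=1
After op 4 (write(19)): arr=[17 10 19 _ _] head=1 tail=3 count=2
After op 5 (write(11)): arr=[17 10 19 11 _] head=1 tail=4 count=3
After op 6 (write(5)): arr=[17 10 19 11 5] head=1 tail=0 count=4
After op 7 (read()): arr=[17 10 19 11 5] head=2 tail=0 count=3
After op 8 (write(16)): arr=[16 10 19 11 5] head=2 tail=1 count=4
After op 9 (write(13)): arr=[16 13 19 11 5] head=2 tail=2 count=5
After op 10 (write(15)): arr=[16 13 15 11 5] head=3 tail=3 count=5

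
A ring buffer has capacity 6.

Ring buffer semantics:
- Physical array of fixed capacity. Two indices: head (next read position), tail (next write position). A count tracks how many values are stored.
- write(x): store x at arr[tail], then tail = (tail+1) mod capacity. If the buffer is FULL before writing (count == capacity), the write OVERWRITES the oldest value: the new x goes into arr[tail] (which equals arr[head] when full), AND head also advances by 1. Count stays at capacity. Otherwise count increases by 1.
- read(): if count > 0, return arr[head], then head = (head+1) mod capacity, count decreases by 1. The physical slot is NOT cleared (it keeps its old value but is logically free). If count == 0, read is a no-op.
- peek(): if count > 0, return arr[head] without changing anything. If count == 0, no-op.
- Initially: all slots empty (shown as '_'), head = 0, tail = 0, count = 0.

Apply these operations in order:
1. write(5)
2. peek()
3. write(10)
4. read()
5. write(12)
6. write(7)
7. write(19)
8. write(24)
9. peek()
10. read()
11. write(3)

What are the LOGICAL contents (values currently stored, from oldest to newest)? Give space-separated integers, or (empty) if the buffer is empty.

Answer: 12 7 19 24 3

Derivation:
After op 1 (write(5)): arr=[5 _ _ _ _ _] head=0 tail=1 count=1
After op 2 (peek()): arr=[5 _ _ _ _ _] head=0 tail=1 count=1
After op 3 (write(10)): arr=[5 10 _ _ _ _] head=0 tail=2 count=2
After op 4 (read()): arr=[5 10 _ _ _ _] head=1 tail=2 count=1
After op 5 (write(12)): arr=[5 10 12 _ _ _] head=1 tail=3 count=2
After op 6 (write(7)): arr=[5 10 12 7 _ _] head=1 tail=4 count=3
After op 7 (write(19)): arr=[5 10 12 7 19 _] head=1 tail=5 count=4
After op 8 (write(24)): arr=[5 10 12 7 19 24] head=1 tail=0 count=5
After op 9 (peek()): arr=[5 10 12 7 19 24] head=1 tail=0 count=5
After op 10 (read()): arr=[5 10 12 7 19 24] head=2 tail=0 count=4
After op 11 (write(3)): arr=[3 10 12 7 19 24] head=2 tail=1 count=5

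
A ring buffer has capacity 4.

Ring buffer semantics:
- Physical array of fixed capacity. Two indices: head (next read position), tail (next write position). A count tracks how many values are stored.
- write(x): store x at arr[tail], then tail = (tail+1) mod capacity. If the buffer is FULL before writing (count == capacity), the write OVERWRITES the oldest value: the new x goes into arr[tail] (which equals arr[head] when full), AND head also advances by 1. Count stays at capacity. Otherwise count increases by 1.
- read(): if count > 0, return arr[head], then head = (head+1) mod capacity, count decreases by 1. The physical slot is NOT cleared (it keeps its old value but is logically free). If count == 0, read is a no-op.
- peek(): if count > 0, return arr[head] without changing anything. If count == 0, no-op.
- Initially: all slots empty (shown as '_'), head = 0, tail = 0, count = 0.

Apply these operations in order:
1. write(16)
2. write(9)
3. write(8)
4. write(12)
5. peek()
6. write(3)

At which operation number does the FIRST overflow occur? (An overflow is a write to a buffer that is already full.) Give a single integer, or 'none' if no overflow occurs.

After op 1 (write(16)): arr=[16 _ _ _] head=0 tail=1 count=1
After op 2 (write(9)): arr=[16 9 _ _] head=0 tail=2 count=2
After op 3 (write(8)): arr=[16 9 8 _] head=0 tail=3 count=3
After op 4 (write(12)): arr=[16 9 8 12] head=0 tail=0 count=4
After op 5 (peek()): arr=[16 9 8 12] head=0 tail=0 count=4
After op 6 (write(3)): arr=[3 9 8 12] head=1 tail=1 count=4

Answer: 6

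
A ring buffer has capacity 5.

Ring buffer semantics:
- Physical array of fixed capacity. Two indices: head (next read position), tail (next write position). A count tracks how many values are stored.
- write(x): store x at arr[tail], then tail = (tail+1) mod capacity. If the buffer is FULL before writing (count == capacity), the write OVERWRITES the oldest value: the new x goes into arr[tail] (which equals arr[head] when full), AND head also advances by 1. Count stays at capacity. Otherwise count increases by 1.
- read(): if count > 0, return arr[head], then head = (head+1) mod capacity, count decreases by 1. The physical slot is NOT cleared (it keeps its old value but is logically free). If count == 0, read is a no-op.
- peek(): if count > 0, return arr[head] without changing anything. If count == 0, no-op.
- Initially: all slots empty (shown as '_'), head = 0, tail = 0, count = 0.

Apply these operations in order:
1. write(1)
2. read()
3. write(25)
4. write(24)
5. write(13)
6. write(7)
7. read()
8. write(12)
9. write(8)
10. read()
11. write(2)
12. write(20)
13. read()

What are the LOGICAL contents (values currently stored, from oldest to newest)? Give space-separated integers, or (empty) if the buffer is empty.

After op 1 (write(1)): arr=[1 _ _ _ _] head=0 tail=1 count=1
After op 2 (read()): arr=[1 _ _ _ _] head=1 tail=1 count=0
After op 3 (write(25)): arr=[1 25 _ _ _] head=1 tail=2 count=1
After op 4 (write(24)): arr=[1 25 24 _ _] head=1 tail=3 count=2
After op 5 (write(13)): arr=[1 25 24 13 _] head=1 tail=4 count=3
After op 6 (write(7)): arr=[1 25 24 13 7] head=1 tail=0 count=4
After op 7 (read()): arr=[1 25 24 13 7] head=2 tail=0 count=3
After op 8 (write(12)): arr=[12 25 24 13 7] head=2 tail=1 count=4
After op 9 (write(8)): arr=[12 8 24 13 7] head=2 tail=2 count=5
After op 10 (read()): arr=[12 8 24 13 7] head=3 tail=2 count=4
After op 11 (write(2)): arr=[12 8 2 13 7] head=3 tail=3 count=5
After op 12 (write(20)): arr=[12 8 2 20 7] head=4 tail=4 count=5
After op 13 (read()): arr=[12 8 2 20 7] head=0 tail=4 count=4

Answer: 12 8 2 20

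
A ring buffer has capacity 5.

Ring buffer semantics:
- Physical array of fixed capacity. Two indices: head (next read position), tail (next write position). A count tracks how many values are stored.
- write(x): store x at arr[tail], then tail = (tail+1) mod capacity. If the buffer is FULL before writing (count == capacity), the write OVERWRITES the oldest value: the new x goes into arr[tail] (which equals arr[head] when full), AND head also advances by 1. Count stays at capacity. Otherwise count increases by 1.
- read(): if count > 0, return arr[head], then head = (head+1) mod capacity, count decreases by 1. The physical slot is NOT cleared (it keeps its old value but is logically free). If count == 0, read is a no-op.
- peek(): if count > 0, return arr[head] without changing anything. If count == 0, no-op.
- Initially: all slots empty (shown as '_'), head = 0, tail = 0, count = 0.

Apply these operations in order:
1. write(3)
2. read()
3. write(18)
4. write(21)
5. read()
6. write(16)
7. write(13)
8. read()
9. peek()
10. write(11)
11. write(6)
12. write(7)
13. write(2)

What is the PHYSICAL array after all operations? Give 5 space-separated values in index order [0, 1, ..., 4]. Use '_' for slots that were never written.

Answer: 11 6 7 2 13

Derivation:
After op 1 (write(3)): arr=[3 _ _ _ _] head=0 tail=1 count=1
After op 2 (read()): arr=[3 _ _ _ _] head=1 tail=1 count=0
After op 3 (write(18)): arr=[3 18 _ _ _] head=1 tail=2 count=1
After op 4 (write(21)): arr=[3 18 21 _ _] head=1 tail=3 count=2
After op 5 (read()): arr=[3 18 21 _ _] head=2 tail=3 count=1
After op 6 (write(16)): arr=[3 18 21 16 _] head=2 tail=4 count=2
After op 7 (write(13)): arr=[3 18 21 16 13] head=2 tail=0 count=3
After op 8 (read()): arr=[3 18 21 16 13] head=3 tail=0 count=2
After op 9 (peek()): arr=[3 18 21 16 13] head=3 tail=0 count=2
After op 10 (write(11)): arr=[11 18 21 16 13] head=3 tail=1 count=3
After op 11 (write(6)): arr=[11 6 21 16 13] head=3 tail=2 count=4
After op 12 (write(7)): arr=[11 6 7 16 13] head=3 tail=3 count=5
After op 13 (write(2)): arr=[11 6 7 2 13] head=4 tail=4 count=5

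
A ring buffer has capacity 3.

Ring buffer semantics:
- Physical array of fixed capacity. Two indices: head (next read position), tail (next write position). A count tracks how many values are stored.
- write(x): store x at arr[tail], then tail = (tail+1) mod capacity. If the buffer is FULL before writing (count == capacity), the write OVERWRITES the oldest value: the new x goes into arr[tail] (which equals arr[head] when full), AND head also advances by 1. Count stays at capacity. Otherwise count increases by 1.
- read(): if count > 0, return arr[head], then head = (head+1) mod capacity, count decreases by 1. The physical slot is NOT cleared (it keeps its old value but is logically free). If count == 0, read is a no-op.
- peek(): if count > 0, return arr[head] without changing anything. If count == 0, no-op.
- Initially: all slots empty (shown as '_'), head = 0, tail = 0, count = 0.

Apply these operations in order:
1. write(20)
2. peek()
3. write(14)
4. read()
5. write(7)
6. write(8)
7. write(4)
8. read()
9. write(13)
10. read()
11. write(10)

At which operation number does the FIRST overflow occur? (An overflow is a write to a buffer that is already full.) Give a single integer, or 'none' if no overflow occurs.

Answer: 7

Derivation:
After op 1 (write(20)): arr=[20 _ _] head=0 tail=1 count=1
After op 2 (peek()): arr=[20 _ _] head=0 tail=1 count=1
After op 3 (write(14)): arr=[20 14 _] head=0 tail=2 count=2
After op 4 (read()): arr=[20 14 _] head=1 tail=2 count=1
After op 5 (write(7)): arr=[20 14 7] head=1 tail=0 count=2
After op 6 (write(8)): arr=[8 14 7] head=1 tail=1 count=3
After op 7 (write(4)): arr=[8 4 7] head=2 tail=2 count=3
After op 8 (read()): arr=[8 4 7] head=0 tail=2 count=2
After op 9 (write(13)): arr=[8 4 13] head=0 tail=0 count=3
After op 10 (read()): arr=[8 4 13] head=1 tail=0 count=2
After op 11 (write(10)): arr=[10 4 13] head=1 tail=1 count=3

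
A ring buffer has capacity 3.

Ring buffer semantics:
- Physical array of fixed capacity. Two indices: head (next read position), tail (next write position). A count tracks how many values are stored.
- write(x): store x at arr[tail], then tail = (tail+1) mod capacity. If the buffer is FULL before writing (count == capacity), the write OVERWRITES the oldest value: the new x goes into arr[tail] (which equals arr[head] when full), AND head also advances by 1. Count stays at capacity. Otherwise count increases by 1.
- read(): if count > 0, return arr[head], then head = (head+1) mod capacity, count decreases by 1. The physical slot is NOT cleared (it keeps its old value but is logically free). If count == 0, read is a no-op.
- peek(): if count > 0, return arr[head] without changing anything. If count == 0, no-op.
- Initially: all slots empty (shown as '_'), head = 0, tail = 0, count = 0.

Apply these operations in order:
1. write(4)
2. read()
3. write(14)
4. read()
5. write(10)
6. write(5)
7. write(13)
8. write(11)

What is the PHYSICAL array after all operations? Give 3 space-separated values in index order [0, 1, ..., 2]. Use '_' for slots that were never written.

Answer: 5 13 11

Derivation:
After op 1 (write(4)): arr=[4 _ _] head=0 tail=1 count=1
After op 2 (read()): arr=[4 _ _] head=1 tail=1 count=0
After op 3 (write(14)): arr=[4 14 _] head=1 tail=2 count=1
After op 4 (read()): arr=[4 14 _] head=2 tail=2 count=0
After op 5 (write(10)): arr=[4 14 10] head=2 tail=0 count=1
After op 6 (write(5)): arr=[5 14 10] head=2 tail=1 count=2
After op 7 (write(13)): arr=[5 13 10] head=2 tail=2 count=3
After op 8 (write(11)): arr=[5 13 11] head=0 tail=0 count=3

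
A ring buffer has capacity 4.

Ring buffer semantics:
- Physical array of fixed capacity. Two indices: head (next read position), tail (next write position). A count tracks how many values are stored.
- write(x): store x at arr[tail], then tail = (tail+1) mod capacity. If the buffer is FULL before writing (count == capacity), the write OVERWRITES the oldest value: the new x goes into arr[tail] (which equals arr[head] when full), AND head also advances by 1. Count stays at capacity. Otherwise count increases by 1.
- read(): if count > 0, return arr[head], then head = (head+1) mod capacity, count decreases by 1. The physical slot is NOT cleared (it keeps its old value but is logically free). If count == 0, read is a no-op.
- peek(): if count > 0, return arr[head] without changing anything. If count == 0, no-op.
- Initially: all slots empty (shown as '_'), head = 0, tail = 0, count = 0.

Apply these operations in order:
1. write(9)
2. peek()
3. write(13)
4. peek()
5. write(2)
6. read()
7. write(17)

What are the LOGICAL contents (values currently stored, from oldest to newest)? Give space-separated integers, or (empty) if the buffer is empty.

After op 1 (write(9)): arr=[9 _ _ _] head=0 tail=1 count=1
After op 2 (peek()): arr=[9 _ _ _] head=0 tail=1 count=1
After op 3 (write(13)): arr=[9 13 _ _] head=0 tail=2 count=2
After op 4 (peek()): arr=[9 13 _ _] head=0 tail=2 count=2
After op 5 (write(2)): arr=[9 13 2 _] head=0 tail=3 count=3
After op 6 (read()): arr=[9 13 2 _] head=1 tail=3 count=2
After op 7 (write(17)): arr=[9 13 2 17] head=1 tail=0 count=3

Answer: 13 2 17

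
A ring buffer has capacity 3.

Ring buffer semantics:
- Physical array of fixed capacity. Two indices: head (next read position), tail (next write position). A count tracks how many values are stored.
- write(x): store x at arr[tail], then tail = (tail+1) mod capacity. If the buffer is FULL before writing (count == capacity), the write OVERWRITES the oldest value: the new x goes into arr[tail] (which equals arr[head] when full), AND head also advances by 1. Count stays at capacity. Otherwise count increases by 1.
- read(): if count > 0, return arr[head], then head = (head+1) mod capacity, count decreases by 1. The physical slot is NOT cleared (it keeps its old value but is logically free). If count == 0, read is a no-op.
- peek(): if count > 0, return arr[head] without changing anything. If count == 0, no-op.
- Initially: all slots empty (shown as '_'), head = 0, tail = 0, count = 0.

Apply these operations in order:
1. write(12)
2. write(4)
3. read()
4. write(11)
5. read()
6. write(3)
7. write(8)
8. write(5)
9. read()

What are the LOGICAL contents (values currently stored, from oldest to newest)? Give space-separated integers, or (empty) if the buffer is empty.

Answer: 8 5

Derivation:
After op 1 (write(12)): arr=[12 _ _] head=0 tail=1 count=1
After op 2 (write(4)): arr=[12 4 _] head=0 tail=2 count=2
After op 3 (read()): arr=[12 4 _] head=1 tail=2 count=1
After op 4 (write(11)): arr=[12 4 11] head=1 tail=0 count=2
After op 5 (read()): arr=[12 4 11] head=2 tail=0 count=1
After op 6 (write(3)): arr=[3 4 11] head=2 tail=1 count=2
After op 7 (write(8)): arr=[3 8 11] head=2 tail=2 count=3
After op 8 (write(5)): arr=[3 8 5] head=0 tail=0 count=3
After op 9 (read()): arr=[3 8 5] head=1 tail=0 count=2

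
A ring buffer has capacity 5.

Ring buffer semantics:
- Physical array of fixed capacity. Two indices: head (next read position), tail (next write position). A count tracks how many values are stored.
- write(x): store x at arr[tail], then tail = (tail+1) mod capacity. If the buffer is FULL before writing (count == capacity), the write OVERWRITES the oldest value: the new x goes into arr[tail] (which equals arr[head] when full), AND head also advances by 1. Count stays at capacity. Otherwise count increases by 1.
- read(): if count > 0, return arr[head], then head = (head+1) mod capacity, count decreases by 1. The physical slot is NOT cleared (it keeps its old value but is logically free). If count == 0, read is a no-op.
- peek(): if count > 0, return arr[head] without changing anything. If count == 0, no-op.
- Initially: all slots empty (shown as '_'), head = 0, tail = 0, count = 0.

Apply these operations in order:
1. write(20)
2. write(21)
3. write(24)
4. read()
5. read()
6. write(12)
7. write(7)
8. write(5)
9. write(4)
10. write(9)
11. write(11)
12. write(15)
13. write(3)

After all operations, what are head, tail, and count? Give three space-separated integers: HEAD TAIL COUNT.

Answer: 1 1 5

Derivation:
After op 1 (write(20)): arr=[20 _ _ _ _] head=0 tail=1 count=1
After op 2 (write(21)): arr=[20 21 _ _ _] head=0 tail=2 count=2
After op 3 (write(24)): arr=[20 21 24 _ _] head=0 tail=3 count=3
After op 4 (read()): arr=[20 21 24 _ _] head=1 tail=3 count=2
After op 5 (read()): arr=[20 21 24 _ _] head=2 tail=3 count=1
After op 6 (write(12)): arr=[20 21 24 12 _] head=2 tail=4 count=2
After op 7 (write(7)): arr=[20 21 24 12 7] head=2 tail=0 count=3
After op 8 (write(5)): arr=[5 21 24 12 7] head=2 tail=1 count=4
After op 9 (write(4)): arr=[5 4 24 12 7] head=2 tail=2 count=5
After op 10 (write(9)): arr=[5 4 9 12 7] head=3 tail=3 count=5
After op 11 (write(11)): arr=[5 4 9 11 7] head=4 tail=4 count=5
After op 12 (write(15)): arr=[5 4 9 11 15] head=0 tail=0 count=5
After op 13 (write(3)): arr=[3 4 9 11 15] head=1 tail=1 count=5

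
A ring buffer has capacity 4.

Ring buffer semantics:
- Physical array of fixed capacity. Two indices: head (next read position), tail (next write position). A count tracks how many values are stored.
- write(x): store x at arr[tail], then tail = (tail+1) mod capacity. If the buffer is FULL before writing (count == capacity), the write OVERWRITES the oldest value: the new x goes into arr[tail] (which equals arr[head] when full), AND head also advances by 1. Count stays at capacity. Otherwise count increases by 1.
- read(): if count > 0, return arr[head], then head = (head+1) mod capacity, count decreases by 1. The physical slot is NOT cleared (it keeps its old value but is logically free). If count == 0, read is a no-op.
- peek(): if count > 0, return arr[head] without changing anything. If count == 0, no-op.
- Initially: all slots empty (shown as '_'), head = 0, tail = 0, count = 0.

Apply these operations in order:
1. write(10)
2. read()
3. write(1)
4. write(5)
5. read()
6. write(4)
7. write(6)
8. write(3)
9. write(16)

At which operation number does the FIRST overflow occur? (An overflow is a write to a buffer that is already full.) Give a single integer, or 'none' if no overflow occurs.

After op 1 (write(10)): arr=[10 _ _ _] head=0 tail=1 count=1
After op 2 (read()): arr=[10 _ _ _] head=1 tail=1 count=0
After op 3 (write(1)): arr=[10 1 _ _] head=1 tail=2 count=1
After op 4 (write(5)): arr=[10 1 5 _] head=1 tail=3 count=2
After op 5 (read()): arr=[10 1 5 _] head=2 tail=3 count=1
After op 6 (write(4)): arr=[10 1 5 4] head=2 tail=0 count=2
After op 7 (write(6)): arr=[6 1 5 4] head=2 tail=1 count=3
After op 8 (write(3)): arr=[6 3 5 4] head=2 tail=2 count=4
After op 9 (write(16)): arr=[6 3 16 4] head=3 tail=3 count=4

Answer: 9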